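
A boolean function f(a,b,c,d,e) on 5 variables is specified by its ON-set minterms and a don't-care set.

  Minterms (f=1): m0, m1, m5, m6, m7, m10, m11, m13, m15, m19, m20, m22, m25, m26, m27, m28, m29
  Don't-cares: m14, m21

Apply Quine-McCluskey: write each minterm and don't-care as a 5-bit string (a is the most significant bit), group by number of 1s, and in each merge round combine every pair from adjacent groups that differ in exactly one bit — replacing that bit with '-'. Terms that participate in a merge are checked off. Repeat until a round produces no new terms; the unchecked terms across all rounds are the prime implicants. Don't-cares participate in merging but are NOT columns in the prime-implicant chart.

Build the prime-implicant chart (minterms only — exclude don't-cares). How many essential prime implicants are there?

size-2^0 implicants → 00000(✓)  00001(✓)  00101(✓)  00110(✓)  00111(✓)  01010(✓)  01011(✓)  01101(✓)  01110(✓)  01111(✓)  10011(✓)  10100(✓)  10101(✓)  10110(✓)  11001(✓)  11010(✓)  11011(✓)  11100(✓)  11101(✓)
size-2^1 implicants → -0101(✓)  -0110  -1010(✓)  -1011(✓)  -1101(✓)  0-101(✓)  0-110(✓)  0-111(✓)  00-01  0000-  001-1(✓)  0011-(✓)  01-10(✓)  01-11(✓)  0101-(✓)  011-1(✓)  0111-(✓)  1-011  1-100(✓)  1-101(✓)  101-0  1010-(✓)  11-01  110-1  1101-(✓)  1110-(✓)
size-2^2 implicants → --101  -101-  0-1-1  0-11-  01-1-  1-10-
Unchecked terms (primes): --101, -0110, -101-, 0-1-1, 0-11-, 00-01, 0000-, 01-1-, 1-011, 1-10-, 101-0, 11-01, 110-1
Minterm coverage:
  m0 ⊆ 0000- [E]
  m1 ⊆ 00-01,0000-
  m5 ⊆ --101,0-1-1,00-01
  m6 ⊆ -0110,0-11-
  m7 ⊆ 0-1-1,0-11-
  m10 ⊆ -101-,01-1-
  m11 ⊆ -101-,01-1-
  m13 ⊆ --101,0-1-1
  m15 ⊆ 0-1-1,0-11-,01-1-
  m19 ⊆ 1-011 [E]
  m20 ⊆ 1-10-,101-0
  m22 ⊆ -0110,101-0
  m25 ⊆ 11-01,110-1
  m26 ⊆ -101- [E]
  m27 ⊆ -101-,1-011,110-1
  m28 ⊆ 1-10- [E]
  m29 ⊆ --101,1-10-,11-01
E = {-101-, 0000-, 1-011, 1-10-}

4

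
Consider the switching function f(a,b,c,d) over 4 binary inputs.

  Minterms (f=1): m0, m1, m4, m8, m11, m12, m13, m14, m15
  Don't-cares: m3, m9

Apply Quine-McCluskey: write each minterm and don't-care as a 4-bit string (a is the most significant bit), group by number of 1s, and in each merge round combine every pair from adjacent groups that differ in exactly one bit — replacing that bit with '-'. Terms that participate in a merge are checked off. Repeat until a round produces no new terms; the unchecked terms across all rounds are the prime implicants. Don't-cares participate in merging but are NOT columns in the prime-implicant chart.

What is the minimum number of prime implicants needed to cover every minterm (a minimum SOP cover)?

3

Round 0: 0000✓ 0001✓ 0011✓ 0100✓ 1000✓ 1001✓ 1011✓ 1100✓ 1101✓ 1110✓ 1111✓
Round 1: -000✓ -001✓ -011✓ -100✓ 0-00✓ 00-1✓ 000-✓ 1-00✓ 1-01✓ 1-11✓ 10-1✓ 100-✓ 11-0✓ 11-1✓ 110-✓ 111-✓
Round 2: --00 -0-1 -00- 1--1 1-0- 11--
PIs = {--00, -0-1, -00-, 1--1, 1-0-, 11--}
Coverage chart:
  m0: --00,-00-
  m1: -0-1,-00-
  m4: --00 ←essential
  m8: --00,-00-,1-0-
  m11: -0-1,1--1
  m12: --00,1-0-,11--
  m13: 1--1,1-0-,11--
  m14: 11-- ←essential
  m15: 1--1,11--
Essential: --00, 11--
Petrick residual → -0-1
Min cover (3 terms): c'd' + b'd + ab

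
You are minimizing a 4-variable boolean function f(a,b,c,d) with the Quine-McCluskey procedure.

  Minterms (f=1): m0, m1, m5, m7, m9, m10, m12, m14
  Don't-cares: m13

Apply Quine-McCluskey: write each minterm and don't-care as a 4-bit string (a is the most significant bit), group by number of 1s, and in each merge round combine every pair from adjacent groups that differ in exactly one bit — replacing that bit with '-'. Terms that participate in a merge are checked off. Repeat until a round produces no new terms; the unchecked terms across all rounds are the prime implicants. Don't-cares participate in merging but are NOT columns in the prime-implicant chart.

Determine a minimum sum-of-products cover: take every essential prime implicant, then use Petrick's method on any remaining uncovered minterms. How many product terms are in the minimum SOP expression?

size-2^0 implicants → 0000(✓)  0001(✓)  0101(✓)  0111(✓)  1001(✓)  1010(✓)  1100(✓)  1101(✓)  1110(✓)
size-2^1 implicants → -001(✓)  -101(✓)  0-01(✓)  000-  01-1  1-01(✓)  1-10  11-0  110-
size-2^2 implicants → --01
Unchecked terms (primes): --01, 000-, 01-1, 1-10, 11-0, 110-
Minterm coverage:
  m0 ⊆ 000- [E]
  m1 ⊆ --01,000-
  m5 ⊆ --01,01-1
  m7 ⊆ 01-1 [E]
  m9 ⊆ --01 [E]
  m10 ⊆ 1-10 [E]
  m12 ⊆ 11-0,110-
  m14 ⊆ 1-10,11-0
E = {--01, 000-, 01-1, 1-10}
Petrick residual → 11-0
Cover = c'd + a'b'c' + a'bd + acd' + abd'  |cover|=5

5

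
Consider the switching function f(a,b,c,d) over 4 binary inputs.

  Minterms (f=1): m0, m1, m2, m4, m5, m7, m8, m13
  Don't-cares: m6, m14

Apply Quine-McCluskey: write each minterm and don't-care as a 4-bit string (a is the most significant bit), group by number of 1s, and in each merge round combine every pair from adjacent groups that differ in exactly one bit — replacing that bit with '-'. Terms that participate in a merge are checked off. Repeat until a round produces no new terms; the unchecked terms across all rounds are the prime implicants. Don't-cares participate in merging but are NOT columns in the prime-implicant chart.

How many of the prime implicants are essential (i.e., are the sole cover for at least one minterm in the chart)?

size-2^0 implicants → 0000(✓)  0001(✓)  0010(✓)  0100(✓)  0101(✓)  0110(✓)  0111(✓)  1000(✓)  1101(✓)  1110(✓)
size-2^1 implicants → -000  -101  -110  0-00(✓)  0-01(✓)  0-10(✓)  00-0(✓)  000-(✓)  01-0(✓)  01-1(✓)  010-(✓)  011-(✓)
size-2^2 implicants → 0--0  0-0-  01--
Unchecked terms (primes): -000, -101, -110, 0--0, 0-0-, 01--
Minterm coverage:
  m0 ⊆ -000,0--0,0-0-
  m1 ⊆ 0-0- [E]
  m2 ⊆ 0--0 [E]
  m4 ⊆ 0--0,0-0-,01--
  m5 ⊆ -101,0-0-,01--
  m7 ⊆ 01-- [E]
  m8 ⊆ -000 [E]
  m13 ⊆ -101 [E]
E = {-000, -101, 0--0, 0-0-, 01--}

5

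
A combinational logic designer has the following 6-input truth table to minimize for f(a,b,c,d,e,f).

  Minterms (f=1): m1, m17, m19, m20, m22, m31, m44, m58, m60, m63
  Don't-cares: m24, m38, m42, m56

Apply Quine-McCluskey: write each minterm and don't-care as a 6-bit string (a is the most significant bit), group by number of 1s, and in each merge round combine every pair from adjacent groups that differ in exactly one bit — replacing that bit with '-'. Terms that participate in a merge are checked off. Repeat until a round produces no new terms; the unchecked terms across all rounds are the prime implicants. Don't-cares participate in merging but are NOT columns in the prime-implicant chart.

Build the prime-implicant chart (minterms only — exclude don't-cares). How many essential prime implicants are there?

5

Round 0: 000001✓ 010001✓ 010011✓ 010100✓ 010110✓ 011000✓ 011111✓ 100110 101010✓ 101100✓ 111000✓ 111010✓ 111100✓ 111111✓
Round 1: -11000 -11111 0-0001 0100-1 0101-0 1-1010 1-1100 111-00 1110-0
PIs = {-11000, -11111, 0-0001, 0100-1, 0101-0, 1-1010, 1-1100, 100110, 111-00, 1110-0}
Coverage chart:
  m1: 0-0001 ←essential
  m17: 0-0001,0100-1
  m19: 0100-1 ←essential
  m20: 0101-0 ←essential
  m22: 0101-0 ←essential
  m31: -11111 ←essential
  m44: 1-1100 ←essential
  m58: 1-1010,1110-0
  m60: 1-1100,111-00
  m63: -11111 ←essential
Essential: -11111, 0-0001, 0100-1, 0101-0, 1-1100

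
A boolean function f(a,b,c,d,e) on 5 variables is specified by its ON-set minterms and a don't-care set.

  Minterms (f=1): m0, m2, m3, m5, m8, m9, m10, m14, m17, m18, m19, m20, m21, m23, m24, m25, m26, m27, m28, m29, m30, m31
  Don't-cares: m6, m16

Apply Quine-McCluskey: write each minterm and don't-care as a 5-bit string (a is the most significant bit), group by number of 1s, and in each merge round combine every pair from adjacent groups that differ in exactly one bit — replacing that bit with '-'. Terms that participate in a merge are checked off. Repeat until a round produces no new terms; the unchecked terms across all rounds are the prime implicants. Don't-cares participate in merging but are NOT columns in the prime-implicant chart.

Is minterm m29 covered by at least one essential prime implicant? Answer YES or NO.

[col 0] 00000*, 00010*, 00011*, 00101*, 00110*, 01000*, 01001*, 01010*, 01110*, 10000*, 10001*, 10010*, 10011*, 10100*, 10101*, 10111*, 11000*, 11001*, 11010*, 11011*, 11100*, 11101*, 11110*, 11111*
[col 1] -0000*, -0010*, -0011*, -0101, -1000*, -1001*, -1010*, -1110*, 0-000*, 0-010*, 0-110*, 00-10*, 000-0*, 0001-*, 01-10*, 010-0*, 0100-*, 1-000*, 1-001*, 1-010*, 1-011*, 1-100*, 1-101*, 1-111*, 10-00*, 10-01*, 10-11*, 100-0*, 100-1*, 1000-*, 1001-*, 101-1*, 1010-*, 11-00*, 11-01*, 11-10*, 11-11*, 110-0*, 110-1*, 1100-*, 1101-*, 111-0*, 111-1*, 1110-*, 1111-*
[col 2] --000*, --010*, -00-0*, -001-, -1-10, -10-0*, -100-, 0--10, 0-0-0*, 1--00*, 1--01*, 1--11*, 1-0-0*, 1-0-1*, 1-00-*, 1-01-*, 1-1-1*, 1-10-*, 10--1*, 10-0-*, 100--*, 11--0*, 11--1*, 11-0-*, 11-1-*, 110--*, 111--*
[col 3] --0-0, 1---1, 1--0-, 1-0--, 11---
Prime implicants: --0-0, -001-, -0101, -1-10, -100-, 0--10, 1---1, 1--0-, 1-0--, 11---
PI chart (minterm → PIs covering it):
  0 | --0-0  (sole → essential)
  2 | --0-0,-001-,0--10
  3 | -001-  (sole → essential)
  5 | -0101  (sole → essential)
  8 | --0-0,-100-
  9 | -100-  (sole → essential)
  10 | --0-0,-1-10,0--10
  14 | -1-10,0--10
  17 | 1---1,1--0-,1-0--
  18 | --0-0,-001-,1-0--
  19 | -001-,1---1,1-0--
  20 | 1--0-  (sole → essential)
  21 | -0101,1---1,1--0-
  23 | 1---1  (sole → essential)
  24 | --0-0,-100-,1--0-,1-0--,11---
  25 | -100-,1---1,1--0-,1-0--,11---
  26 | --0-0,-1-10,1-0--,11---
  27 | 1---1,1-0--,11---
  28 | 1--0-,11---
  29 | 1---1,1--0-,11---
  30 | -1-10,11---
  31 | 1---1,11---
Essential prime implicants: --0-0, -001-, -0101, -100-, 1---1, 1--0-

YES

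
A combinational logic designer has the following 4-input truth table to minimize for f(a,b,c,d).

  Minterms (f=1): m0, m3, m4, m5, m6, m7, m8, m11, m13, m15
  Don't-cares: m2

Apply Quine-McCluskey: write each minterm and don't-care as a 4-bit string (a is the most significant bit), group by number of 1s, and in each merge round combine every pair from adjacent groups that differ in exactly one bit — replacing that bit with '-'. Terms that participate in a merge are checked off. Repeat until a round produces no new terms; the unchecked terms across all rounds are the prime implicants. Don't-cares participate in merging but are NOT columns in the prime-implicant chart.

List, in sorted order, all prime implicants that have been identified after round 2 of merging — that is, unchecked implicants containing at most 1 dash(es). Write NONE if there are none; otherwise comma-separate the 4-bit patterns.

-000

size-2^0 implicants → 0000(✓)  0010(✓)  0011(✓)  0100(✓)  0101(✓)  0110(✓)  0111(✓)  1000(✓)  1011(✓)  1101(✓)  1111(✓)
size-2^1 implicants → -000  -011(✓)  -101(✓)  -111(✓)  0-00(✓)  0-10(✓)  0-11(✓)  00-0(✓)  001-(✓)  01-0(✓)  01-1(✓)  010-(✓)  011-(✓)  1-11(✓)  11-1(✓)
size-2^2 implicants → --11  -1-1  0--0  0-1-  01--
Unchecked terms (primes): --11, -000, -1-1, 0--0, 0-1-, 01--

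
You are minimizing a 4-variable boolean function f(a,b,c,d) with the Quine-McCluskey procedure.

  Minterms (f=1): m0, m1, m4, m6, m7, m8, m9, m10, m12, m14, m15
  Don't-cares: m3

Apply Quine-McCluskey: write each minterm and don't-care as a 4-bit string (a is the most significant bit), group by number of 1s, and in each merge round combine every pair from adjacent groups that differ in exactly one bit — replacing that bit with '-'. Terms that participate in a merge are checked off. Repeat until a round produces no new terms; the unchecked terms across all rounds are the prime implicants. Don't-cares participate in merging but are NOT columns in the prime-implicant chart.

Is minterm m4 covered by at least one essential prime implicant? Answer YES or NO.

NO

Round 0: 0000✓ 0001✓ 0011✓ 0100✓ 0110✓ 0111✓ 1000✓ 1001✓ 1010✓ 1100✓ 1110✓ 1111✓
Round 1: -000✓ -001✓ -100✓ -110✓ -111✓ 0-00✓ 0-11 00-1 000-✓ 01-0✓ 011-✓ 1-00✓ 1-10✓ 10-0✓ 100-✓ 11-0✓ 111-✓
Round 2: --00 -00- -1-0 -11- 1--0
PIs = {--00, -00-, -1-0, -11-, 0-11, 00-1, 1--0}
Coverage chart:
  m0: --00,-00-
  m1: -00-,00-1
  m4: --00,-1-0
  m6: -1-0,-11-
  m7: -11-,0-11
  m8: --00,-00-,1--0
  m9: -00- ←essential
  m10: 1--0 ←essential
  m12: --00,-1-0,1--0
  m14: -1-0,-11-,1--0
  m15: -11- ←essential
Essential: -00-, -11-, 1--0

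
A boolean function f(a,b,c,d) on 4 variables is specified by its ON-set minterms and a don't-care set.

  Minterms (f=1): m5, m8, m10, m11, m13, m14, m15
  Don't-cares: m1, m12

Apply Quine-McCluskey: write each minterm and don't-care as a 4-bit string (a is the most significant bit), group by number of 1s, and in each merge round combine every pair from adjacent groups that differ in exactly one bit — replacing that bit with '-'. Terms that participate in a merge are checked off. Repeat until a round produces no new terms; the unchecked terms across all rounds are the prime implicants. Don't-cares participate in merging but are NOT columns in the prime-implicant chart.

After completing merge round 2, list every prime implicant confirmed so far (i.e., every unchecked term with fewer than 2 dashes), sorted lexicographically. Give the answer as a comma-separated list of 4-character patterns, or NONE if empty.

-101, 0-01

Round 0: 0001✓ 0101✓ 1000✓ 1010✓ 1011✓ 1100✓ 1101✓ 1110✓ 1111✓
Round 1: -101 0-01 1-00✓ 1-10✓ 1-11✓ 10-0✓ 101-✓ 11-0✓ 11-1✓ 110-✓ 111-✓
Round 2: 1--0 1-1- 11--
PIs = {-101, 0-01, 1--0, 1-1-, 11--}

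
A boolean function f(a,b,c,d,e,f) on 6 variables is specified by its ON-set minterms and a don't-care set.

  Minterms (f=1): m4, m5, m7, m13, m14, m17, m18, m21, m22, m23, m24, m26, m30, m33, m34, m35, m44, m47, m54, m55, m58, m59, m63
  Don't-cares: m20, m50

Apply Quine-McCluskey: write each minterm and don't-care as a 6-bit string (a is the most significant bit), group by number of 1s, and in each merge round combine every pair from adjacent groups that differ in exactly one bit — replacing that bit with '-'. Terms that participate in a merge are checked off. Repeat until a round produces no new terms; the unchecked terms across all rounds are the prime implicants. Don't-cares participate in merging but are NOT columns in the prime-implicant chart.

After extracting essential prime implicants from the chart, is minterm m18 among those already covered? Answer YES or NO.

size-2^0 implicants → 000100(✓)  000101(✓)  000111(✓)  001101(✓)  001110(✓)  010001(✓)  010010(✓)  010100(✓)  010101(✓)  010110(✓)  010111(✓)  011000(✓)  011010(✓)  011110(✓)  100001(✓)  100010(✓)  100011(✓)  101100  101111(✓)  110010(✓)  110110(✓)  110111(✓)  111010(✓)  111011(✓)  111111(✓)
size-2^1 implicants → -10010(✓)  -10110(✓)  -10111(✓)  -11010(✓)  0-0100(✓)  0-0101(✓)  0-0111(✓)  0-1110  00-101  0001-1(✓)  00010-(✓)  01-010(✓)  01-110(✓)  010-01  010-10(✓)  0101-0(✓)  0101-1(✓)  01010-(✓)  01011-(✓)  011-10(✓)  0110-0  1-0010  1-1111  1000-1  10001-  11-010(✓)  11-111  110-10(✓)  11011-(✓)  111-11  11101-
size-2^2 implicants → -1-010  -10-10  -1011-  0-01-1  0-010-  01--10  0101--
Unchecked terms (primes): -1-010, -10-10, -1011-, 0-01-1, 0-010-, 0-1110, 00-101, 01--10, 010-01, 0101--, 0110-0, 1-0010, 1-1111, 1000-1, 10001-, 101100, 11-111, 111-11, 11101-
Minterm coverage:
  m4 ⊆ 0-010- [E]
  m5 ⊆ 0-01-1,0-010-,00-101
  m7 ⊆ 0-01-1 [E]
  m13 ⊆ 00-101 [E]
  m14 ⊆ 0-1110 [E]
  m17 ⊆ 010-01 [E]
  m18 ⊆ -1-010,-10-10,01--10
  m21 ⊆ 0-01-1,0-010-,010-01,0101--
  m22 ⊆ -10-10,-1011-,01--10,0101--
  m23 ⊆ -1011-,0-01-1,0101--
  m24 ⊆ 0110-0 [E]
  m26 ⊆ -1-010,01--10,0110-0
  m30 ⊆ 0-1110,01--10
  m33 ⊆ 1000-1 [E]
  m34 ⊆ 1-0010,10001-
  m35 ⊆ 1000-1,10001-
  m44 ⊆ 101100 [E]
  m47 ⊆ 1-1111 [E]
  m54 ⊆ -10-10,-1011-
  m55 ⊆ -1011-,11-111
  m58 ⊆ -1-010,11101-
  m59 ⊆ 111-11,11101-
  m63 ⊆ 1-1111,11-111,111-11
E = {0-01-1, 0-010-, 0-1110, 00-101, 010-01, 0110-0, 1-1111, 1000-1, 101100}

NO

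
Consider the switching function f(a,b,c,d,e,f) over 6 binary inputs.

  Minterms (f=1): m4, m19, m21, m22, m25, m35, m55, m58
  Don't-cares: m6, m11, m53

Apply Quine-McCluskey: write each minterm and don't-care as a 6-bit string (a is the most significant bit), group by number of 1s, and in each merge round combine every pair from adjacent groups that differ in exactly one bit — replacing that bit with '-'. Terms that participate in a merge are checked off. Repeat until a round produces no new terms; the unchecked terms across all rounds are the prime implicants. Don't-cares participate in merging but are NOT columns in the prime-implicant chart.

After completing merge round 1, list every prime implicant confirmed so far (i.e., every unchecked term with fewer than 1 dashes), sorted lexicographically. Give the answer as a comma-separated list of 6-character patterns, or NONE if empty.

001011, 010011, 011001, 100011, 111010

[col 0] 000100*, 000110*, 001011, 010011, 010101*, 010110*, 011001, 100011, 110101*, 110111*, 111010
[col 1] -10101, 0-0110, 0001-0, 1101-1
Prime implicants: -10101, 0-0110, 0001-0, 001011, 010011, 011001, 100011, 1101-1, 111010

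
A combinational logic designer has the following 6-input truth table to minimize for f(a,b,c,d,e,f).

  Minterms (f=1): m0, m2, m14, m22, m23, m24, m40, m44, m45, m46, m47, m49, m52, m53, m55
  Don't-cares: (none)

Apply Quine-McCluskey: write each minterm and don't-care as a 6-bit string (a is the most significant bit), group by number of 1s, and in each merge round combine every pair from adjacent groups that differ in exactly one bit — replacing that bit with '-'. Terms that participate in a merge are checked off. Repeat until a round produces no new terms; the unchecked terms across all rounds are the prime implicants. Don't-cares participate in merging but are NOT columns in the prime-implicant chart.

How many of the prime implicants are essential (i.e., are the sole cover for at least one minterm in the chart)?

[col 0] 000000*, 000010*, 001110*, 010110*, 010111*, 011000, 101000*, 101100*, 101101*, 101110*, 101111*, 110001*, 110100*, 110101*, 110111*
[col 1] -01110, -10111, 0000-0, 01011-, 101-00, 1011-0*, 1011-1*, 10110-*, 10111-*, 110-01, 1101-1, 11010-
[col 2] 1011--
Prime implicants: -01110, -10111, 0000-0, 01011-, 011000, 101-00, 1011--, 110-01, 1101-1, 11010-
PI chart (minterm → PIs covering it):
  0 | 0000-0  (sole → essential)
  2 | 0000-0  (sole → essential)
  14 | -01110  (sole → essential)
  22 | 01011-  (sole → essential)
  23 | -10111,01011-
  24 | 011000  (sole → essential)
  40 | 101-00  (sole → essential)
  44 | 101-00,1011--
  45 | 1011--  (sole → essential)
  46 | -01110,1011--
  47 | 1011--  (sole → essential)
  49 | 110-01  (sole → essential)
  52 | 11010-  (sole → essential)
  53 | 110-01,1101-1,11010-
  55 | -10111,1101-1
Essential prime implicants: -01110, 0000-0, 01011-, 011000, 101-00, 1011--, 110-01, 11010-

8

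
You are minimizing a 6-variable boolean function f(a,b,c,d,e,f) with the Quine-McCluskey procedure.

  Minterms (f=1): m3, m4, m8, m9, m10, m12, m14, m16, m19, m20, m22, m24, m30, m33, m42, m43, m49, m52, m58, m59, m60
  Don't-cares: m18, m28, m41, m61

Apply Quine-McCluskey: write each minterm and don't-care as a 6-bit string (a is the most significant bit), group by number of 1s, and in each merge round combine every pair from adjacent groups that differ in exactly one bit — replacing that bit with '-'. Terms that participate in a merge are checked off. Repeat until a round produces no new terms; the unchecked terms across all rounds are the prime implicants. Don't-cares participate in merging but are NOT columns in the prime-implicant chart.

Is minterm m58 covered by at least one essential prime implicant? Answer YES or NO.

YES

Round 0: 000011✓ 000100✓ 001000✓ 001001✓ 001010✓ 001100✓ 001110✓ 010000✓ 010010✓ 010011✓ 010100✓ 010110✓ 011000✓ 011100✓ 011110✓ 100001✓ 101001✓ 101010✓ 101011✓ 110001✓ 110100✓ 111010✓ 111011✓ 111100✓ 111101✓
Round 1: -01001 -01010 -10100✓ -11100✓ 0-0011 0-0100✓ 0-1000✓ 0-1100✓ 0-1110✓ 00-100✓ 001-00✓ 001-10✓ 0010-0✓ 00100- 0011-0✓ 01-000✓ 01-100✓ 01-110✓ 010-00✓ 010-10✓ 0100-0✓ 01001- 0101-0✓ 011-00✓ 0111-0✓ 1-0001 1-1010✓ 1-1011✓ 10-001 1010-1 10101-✓ 11-100✓ 11101-✓ 11110-
Round 2: -1-100 0--100 0-1-00 0-11-0 001--0 01--00 01-1-0 010--0 1-101-
PIs = {-01001, -01010, -1-100, 0--100, 0-0011, 0-1-00, 0-11-0, 001--0, 00100-, 01--00, 01-1-0, 010--0, 01001-, 1-0001, 1-101-, 10-001, 1010-1, 11110-}
Coverage chart:
  m3: 0-0011 ←essential
  m4: 0--100 ←essential
  m8: 0-1-00,001--0,00100-
  m9: -01001,00100-
  m10: -01010,001--0
  m12: 0--100,0-1-00,0-11-0,001--0
  m14: 0-11-0,001--0
  m16: 01--00,010--0
  m19: 0-0011,01001-
  m20: -1-100,0--100,01--00,01-1-0,010--0
  m22: 01-1-0,010--0
  m24: 0-1-00,01--00
  m30: 0-11-0,01-1-0
  m33: 1-0001,10-001
  m42: -01010,1-101-
  m43: 1-101-,1010-1
  m49: 1-0001 ←essential
  m52: -1-100 ←essential
  m58: 1-101- ←essential
  m59: 1-101- ←essential
  m60: -1-100,11110-
Essential: -1-100, 0--100, 0-0011, 1-0001, 1-101-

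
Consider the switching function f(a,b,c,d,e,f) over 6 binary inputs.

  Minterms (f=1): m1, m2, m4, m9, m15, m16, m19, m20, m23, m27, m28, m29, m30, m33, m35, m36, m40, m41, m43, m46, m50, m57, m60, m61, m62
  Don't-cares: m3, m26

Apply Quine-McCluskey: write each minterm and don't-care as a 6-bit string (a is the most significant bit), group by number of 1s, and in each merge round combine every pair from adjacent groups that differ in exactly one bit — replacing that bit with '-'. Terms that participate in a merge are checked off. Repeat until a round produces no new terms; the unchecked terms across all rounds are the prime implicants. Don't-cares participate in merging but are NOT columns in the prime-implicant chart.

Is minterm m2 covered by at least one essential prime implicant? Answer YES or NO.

YES

size-2^0 implicants → 000001(✓)  000010(✓)  000011(✓)  000100(✓)  001001(✓)  001111  010000(✓)  010011(✓)  010100(✓)  010111(✓)  011010(✓)  011011(✓)  011100(✓)  011101(✓)  011110(✓)  100001(✓)  100011(✓)  100100(✓)  101000(✓)  101001(✓)  101011(✓)  101110(✓)  110010  111001(✓)  111100(✓)  111101(✓)  111110(✓)
size-2^1 implicants → -00001(✓)  -00011(✓)  -00100  -01001(✓)  -11100(✓)  -11101(✓)  -11110(✓)  0-0011  0-0100  00-001(✓)  0000-1(✓)  00001-  01-011  01-100  010-00  010-11  011-10  01101-  0111-0(✓)  01110-(✓)  1-1001  1-1110  10-001(✓)  10-011(✓)  1000-1(✓)  1010-1(✓)  10100-  111-01  1111-0(✓)  11110-(✓)
size-2^2 implicants → -0-001  -000-1  -111-0  -1110-  10-0-1
Unchecked terms (primes): -0-001, -000-1, -00100, -111-0, -1110-, 0-0011, 0-0100, 00001-, 001111, 01-011, 01-100, 010-00, 010-11, 011-10, 01101-, 1-1001, 1-1110, 10-0-1, 10100-, 110010, 111-01
Minterm coverage:
  m1 ⊆ -0-001,-000-1
  m2 ⊆ 00001- [E]
  m4 ⊆ -00100,0-0100
  m9 ⊆ -0-001 [E]
  m15 ⊆ 001111 [E]
  m16 ⊆ 010-00 [E]
  m19 ⊆ 0-0011,01-011,010-11
  m20 ⊆ 0-0100,01-100,010-00
  m23 ⊆ 010-11 [E]
  m27 ⊆ 01-011,01101-
  m28 ⊆ -111-0,-1110-,01-100
  m29 ⊆ -1110- [E]
  m30 ⊆ -111-0,011-10
  m33 ⊆ -0-001,-000-1,10-0-1
  m35 ⊆ -000-1,10-0-1
  m36 ⊆ -00100 [E]
  m40 ⊆ 10100- [E]
  m41 ⊆ -0-001,1-1001,10-0-1,10100-
  m43 ⊆ 10-0-1 [E]
  m46 ⊆ 1-1110 [E]
  m50 ⊆ 110010 [E]
  m57 ⊆ 1-1001,111-01
  m60 ⊆ -111-0,-1110-
  m61 ⊆ -1110-,111-01
  m62 ⊆ -111-0,1-1110
E = {-0-001, -00100, -1110-, 00001-, 001111, 010-00, 010-11, 1-1110, 10-0-1, 10100-, 110010}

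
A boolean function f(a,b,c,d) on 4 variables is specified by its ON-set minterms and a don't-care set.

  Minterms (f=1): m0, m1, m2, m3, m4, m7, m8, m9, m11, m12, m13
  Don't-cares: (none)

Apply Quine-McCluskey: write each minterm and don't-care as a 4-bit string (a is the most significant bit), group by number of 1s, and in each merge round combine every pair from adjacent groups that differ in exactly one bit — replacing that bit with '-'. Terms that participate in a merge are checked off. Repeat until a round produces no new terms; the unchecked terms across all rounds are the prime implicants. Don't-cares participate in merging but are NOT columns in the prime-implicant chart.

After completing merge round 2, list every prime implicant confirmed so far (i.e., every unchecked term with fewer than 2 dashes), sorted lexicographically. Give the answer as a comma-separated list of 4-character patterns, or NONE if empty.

Round 0: 0000✓ 0001✓ 0010✓ 0011✓ 0100✓ 0111✓ 1000✓ 1001✓ 1011✓ 1100✓ 1101✓
Round 1: -000✓ -001✓ -011✓ -100✓ 0-00✓ 0-11 00-0✓ 00-1✓ 000-✓ 001-✓ 1-00✓ 1-01✓ 10-1✓ 100-✓ 110-✓
Round 2: --00 -0-1 -00- 00-- 1-0-
PIs = {--00, -0-1, -00-, 0-11, 00--, 1-0-}

0-11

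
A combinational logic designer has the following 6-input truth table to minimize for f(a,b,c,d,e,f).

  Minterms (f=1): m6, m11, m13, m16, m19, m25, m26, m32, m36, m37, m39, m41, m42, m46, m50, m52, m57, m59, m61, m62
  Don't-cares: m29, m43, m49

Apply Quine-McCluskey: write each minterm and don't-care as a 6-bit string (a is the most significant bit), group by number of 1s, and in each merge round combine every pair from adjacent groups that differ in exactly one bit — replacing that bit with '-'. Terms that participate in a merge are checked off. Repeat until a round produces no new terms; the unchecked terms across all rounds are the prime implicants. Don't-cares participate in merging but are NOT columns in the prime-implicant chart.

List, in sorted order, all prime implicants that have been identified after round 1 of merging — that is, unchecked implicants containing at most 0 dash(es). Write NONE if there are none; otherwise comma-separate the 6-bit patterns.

[col 0] 000110, 001011*, 001101*, 010000, 010011, 011001*, 011010, 011101*, 100000*, 100100*, 100101*, 100111*, 101001*, 101010*, 101011*, 101110*, 110001*, 110010, 110100*, 111001*, 111011*, 111101*, 111110*
[col 1] -01011, -11001*, -11101*, 0-1101, 011-01*, 1-0100, 1-1001*, 1-1011*, 1-1110, 100-00, 1001-1, 10010-, 101-10, 1010-1*, 10101-, 11-001, 111-01*, 1110-1*
[col 2] -11-01, 1-10-1
Prime implicants: -01011, -11-01, 0-1101, 000110, 010000, 010011, 011010, 1-0100, 1-10-1, 1-1110, 100-00, 1001-1, 10010-, 101-10, 10101-, 11-001, 110010

000110, 010000, 010011, 011010, 110010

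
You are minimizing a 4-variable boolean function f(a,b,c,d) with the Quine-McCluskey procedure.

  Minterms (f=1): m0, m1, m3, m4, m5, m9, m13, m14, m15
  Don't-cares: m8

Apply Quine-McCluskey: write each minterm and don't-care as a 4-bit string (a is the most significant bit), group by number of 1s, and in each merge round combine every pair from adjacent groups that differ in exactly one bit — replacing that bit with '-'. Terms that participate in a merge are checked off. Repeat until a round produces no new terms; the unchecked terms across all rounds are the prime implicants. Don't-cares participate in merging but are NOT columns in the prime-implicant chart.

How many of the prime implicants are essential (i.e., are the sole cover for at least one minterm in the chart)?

Round 0: 0000✓ 0001✓ 0011✓ 0100✓ 0101✓ 1000✓ 1001✓ 1101✓ 1110✓ 1111✓
Round 1: -000✓ -001✓ -101✓ 0-00✓ 0-01✓ 00-1 000-✓ 010-✓ 1-01✓ 100-✓ 11-1 111-
Round 2: --01 -00- 0-0-
PIs = {--01, -00-, 0-0-, 00-1, 11-1, 111-}
Coverage chart:
  m0: -00-,0-0-
  m1: --01,-00-,0-0-,00-1
  m3: 00-1 ←essential
  m4: 0-0- ←essential
  m5: --01,0-0-
  m9: --01,-00-
  m13: --01,11-1
  m14: 111- ←essential
  m15: 11-1,111-
Essential: 0-0-, 00-1, 111-

3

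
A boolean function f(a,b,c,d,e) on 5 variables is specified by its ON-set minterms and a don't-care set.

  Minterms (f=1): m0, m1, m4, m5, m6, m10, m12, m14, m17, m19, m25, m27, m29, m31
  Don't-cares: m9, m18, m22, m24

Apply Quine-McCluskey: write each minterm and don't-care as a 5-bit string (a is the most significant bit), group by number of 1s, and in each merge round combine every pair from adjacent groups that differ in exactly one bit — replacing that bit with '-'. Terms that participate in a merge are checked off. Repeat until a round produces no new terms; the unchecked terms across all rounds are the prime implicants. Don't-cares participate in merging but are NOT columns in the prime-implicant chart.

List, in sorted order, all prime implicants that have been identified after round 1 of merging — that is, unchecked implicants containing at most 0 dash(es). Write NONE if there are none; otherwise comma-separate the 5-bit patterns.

size-2^0 implicants → 00000(✓)  00001(✓)  00100(✓)  00101(✓)  00110(✓)  01001(✓)  01010(✓)  01100(✓)  01110(✓)  10001(✓)  10010(✓)  10011(✓)  10110(✓)  11000(✓)  11001(✓)  11011(✓)  11101(✓)  11111(✓)
size-2^1 implicants → -0001(✓)  -0110  -1001(✓)  0-001(✓)  0-100(✓)  0-110(✓)  00-00(✓)  00-01(✓)  0000-(✓)  001-0(✓)  0010-(✓)  01-10  011-0(✓)  1-001(✓)  1-011(✓)  10-10  100-1(✓)  1001-  11-01(✓)  11-11(✓)  110-1(✓)  1100-  111-1(✓)
size-2^2 implicants → --001  0-1-0  00-0-  1-0-1  11--1
Unchecked terms (primes): --001, -0110, 0-1-0, 00-0-, 01-10, 1-0-1, 10-10, 1001-, 11--1, 1100-

NONE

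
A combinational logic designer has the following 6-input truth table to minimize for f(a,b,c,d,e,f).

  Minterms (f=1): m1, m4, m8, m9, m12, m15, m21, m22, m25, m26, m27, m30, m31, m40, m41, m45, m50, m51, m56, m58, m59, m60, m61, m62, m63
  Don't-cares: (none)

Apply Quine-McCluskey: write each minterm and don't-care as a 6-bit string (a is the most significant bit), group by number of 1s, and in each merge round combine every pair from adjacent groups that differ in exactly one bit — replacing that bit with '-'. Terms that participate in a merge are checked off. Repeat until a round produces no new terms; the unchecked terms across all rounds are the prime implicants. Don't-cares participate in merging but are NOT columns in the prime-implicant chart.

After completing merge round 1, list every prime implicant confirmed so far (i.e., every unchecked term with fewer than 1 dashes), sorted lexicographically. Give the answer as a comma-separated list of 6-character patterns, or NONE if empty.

Round 0: 000001✓ 000100✓ 001000✓ 001001✓ 001100✓ 001111✓ 010101 010110✓ 011001✓ 011010✓ 011011✓ 011110✓ 011111✓ 101000✓ 101001✓ 101101✓ 110010✓ 110011✓ 111000✓ 111010✓ 111011✓ 111100✓ 111101✓ 111110✓ 111111✓
Round 1: -01000✓ -01001✓ -11010✓ -11011✓ -11110✓ -11111✓ 0-1001 0-1111 00-001 00-100 001-00 00100-✓ 01-110 011-10✓ 011-11✓ 0110-1 01101-✓ 01111-✓ 1-1000 1-1101 101-01 10100-✓ 11-010✓ 11-011✓ 11001-✓ 111-00✓ 111-10✓ 111-11✓ 1110-0✓ 11101-✓ 1111-0✓ 1111-1✓ 11110-✓ 11111-✓
Round 2: -0100- -11-10✓ -11-11✓ -1101-✓ -1111-✓ 011-1-✓ 11-01- 111--0 111-1-✓ 1111--
Round 3: -11-1-
PIs = {-0100-, -11-1-, 0-1001, 0-1111, 00-001, 00-100, 001-00, 01-110, 010101, 0110-1, 1-1000, 1-1101, 101-01, 11-01-, 111--0, 1111--}

010101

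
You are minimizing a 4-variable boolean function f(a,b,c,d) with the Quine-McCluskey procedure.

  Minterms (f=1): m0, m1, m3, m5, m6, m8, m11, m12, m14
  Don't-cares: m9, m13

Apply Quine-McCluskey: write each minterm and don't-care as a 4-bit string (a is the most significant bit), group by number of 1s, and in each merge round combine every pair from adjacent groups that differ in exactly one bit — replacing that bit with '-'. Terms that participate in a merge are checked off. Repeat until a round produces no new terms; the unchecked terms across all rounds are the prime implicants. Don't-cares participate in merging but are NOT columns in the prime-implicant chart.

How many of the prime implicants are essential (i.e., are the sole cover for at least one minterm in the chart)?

4

[col 0] 0000*, 0001*, 0011*, 0101*, 0110*, 1000*, 1001*, 1011*, 1100*, 1101*, 1110*
[col 1] -000*, -001*, -011*, -101*, -110, 0-01*, 00-1*, 000-*, 1-00*, 1-01*, 10-1*, 100-*, 11-0, 110-*
[col 2] --01, -0-1, -00-, 1-0-
Prime implicants: --01, -0-1, -00-, -110, 1-0-, 11-0
PI chart (minterm → PIs covering it):
  0 | -00-  (sole → essential)
  1 | --01,-0-1,-00-
  3 | -0-1  (sole → essential)
  5 | --01  (sole → essential)
  6 | -110  (sole → essential)
  8 | -00-,1-0-
  11 | -0-1  (sole → essential)
  12 | 1-0-,11-0
  14 | -110,11-0
Essential prime implicants: --01, -0-1, -00-, -110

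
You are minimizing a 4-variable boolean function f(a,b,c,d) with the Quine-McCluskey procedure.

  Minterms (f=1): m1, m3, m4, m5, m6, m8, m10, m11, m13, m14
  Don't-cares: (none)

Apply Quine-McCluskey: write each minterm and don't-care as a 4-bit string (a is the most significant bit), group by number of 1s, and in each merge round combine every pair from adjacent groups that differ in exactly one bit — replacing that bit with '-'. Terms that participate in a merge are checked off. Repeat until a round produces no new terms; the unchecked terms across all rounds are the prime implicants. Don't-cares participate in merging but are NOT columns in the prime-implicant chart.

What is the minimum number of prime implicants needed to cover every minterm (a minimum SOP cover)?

6

[col 0] 0001*, 0011*, 0100*, 0101*, 0110*, 1000*, 1010*, 1011*, 1101*, 1110*
[col 1] -011, -101, -110, 0-01, 00-1, 01-0, 010-, 1-10, 10-0, 101-
Prime implicants: -011, -101, -110, 0-01, 00-1, 01-0, 010-, 1-10, 10-0, 101-
PI chart (minterm → PIs covering it):
  1 | 0-01,00-1
  3 | -011,00-1
  4 | 01-0,010-
  5 | -101,0-01,010-
  6 | -110,01-0
  8 | 10-0  (sole → essential)
  10 | 1-10,10-0,101-
  11 | -011,101-
  13 | -101  (sole → essential)
  14 | -110,1-10
Essential prime implicants: -101, 10-0
Petrick residual → -011, -110, 0-01, 01-0
Minimum SOP uses 6 PIs: b'cd + bc'd + bcd' + a'c'd + a'bd' + ab'd'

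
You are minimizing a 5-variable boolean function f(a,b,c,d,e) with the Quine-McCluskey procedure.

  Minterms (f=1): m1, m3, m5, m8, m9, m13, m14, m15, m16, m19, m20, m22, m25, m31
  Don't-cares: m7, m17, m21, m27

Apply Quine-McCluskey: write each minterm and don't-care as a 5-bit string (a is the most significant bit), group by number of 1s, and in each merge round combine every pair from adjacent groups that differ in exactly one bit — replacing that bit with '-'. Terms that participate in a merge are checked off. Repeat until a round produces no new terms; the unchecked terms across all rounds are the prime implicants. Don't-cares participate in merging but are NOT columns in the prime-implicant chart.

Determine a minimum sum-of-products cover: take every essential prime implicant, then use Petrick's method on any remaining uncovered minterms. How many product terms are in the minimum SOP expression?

Round 0: 00001✓ 00011✓ 00101✓ 00111✓ 01000✓ 01001✓ 01101✓ 01110✓ 01111✓ 10000✓ 10001✓ 10011✓ 10100✓ 10101✓ 10110✓ 11001✓ 11011✓ 11111✓
Round 1: -0001✓ -0011✓ -0101✓ -1001✓ -1111 0-001✓ 0-101✓ 0-111✓ 00-01✓ 00-11✓ 000-1✓ 001-1✓ 01-01✓ 0100- 011-1✓ 0111- 1-001✓ 1-011✓ 10-00✓ 10-01✓ 100-1✓ 1000-✓ 101-0 1010-✓ 11-11 110-1✓
Round 2: --001 -0-01 -00-1 0--01 0-1-1 00--1 1-0-1 10-0-
PIs = {--001, -0-01, -00-1, -1111, 0--01, 0-1-1, 00--1, 0100-, 0111-, 1-0-1, 10-0-, 101-0, 11-11}
Coverage chart:
  m1: --001,-0-01,-00-1,0--01,00--1
  m3: -00-1,00--1
  m5: -0-01,0--01,0-1-1,00--1
  m8: 0100- ←essential
  m9: --001,0--01,0100-
  m13: 0--01,0-1-1
  m14: 0111- ←essential
  m15: -1111,0-1-1,0111-
  m16: 10-0- ←essential
  m19: -00-1,1-0-1
  m20: 10-0-,101-0
  m22: 101-0 ←essential
  m25: --001,1-0-1
  m31: -1111,11-11
Essential: 0100-, 0111-, 10-0-, 101-0
Petrick residual → --001, -00-1, -1111, 0--01
Min cover (8 terms): c'd'e + b'c'e + bcde + a'd'e + a'bc'd' + a'bcd + ab'd' + ab'ce'

8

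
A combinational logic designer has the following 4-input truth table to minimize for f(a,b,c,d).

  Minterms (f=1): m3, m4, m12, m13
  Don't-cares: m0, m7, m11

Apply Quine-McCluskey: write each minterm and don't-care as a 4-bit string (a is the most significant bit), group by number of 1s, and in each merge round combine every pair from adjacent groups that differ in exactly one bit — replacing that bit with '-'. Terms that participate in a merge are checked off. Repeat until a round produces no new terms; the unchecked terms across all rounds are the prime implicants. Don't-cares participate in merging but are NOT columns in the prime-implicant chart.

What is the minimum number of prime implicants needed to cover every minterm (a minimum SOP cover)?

[col 0] 0000*, 0011*, 0100*, 0111*, 1011*, 1100*, 1101*
[col 1] -011, -100, 0-00, 0-11, 110-
Prime implicants: -011, -100, 0-00, 0-11, 110-
PI chart (minterm → PIs covering it):
  3 | -011,0-11
  4 | -100,0-00
  12 | -100,110-
  13 | 110-  (sole → essential)
Essential prime implicants: 110-
Petrick residual → -011, -100
Minimum SOP uses 3 PIs: b'cd + bc'd' + abc'

3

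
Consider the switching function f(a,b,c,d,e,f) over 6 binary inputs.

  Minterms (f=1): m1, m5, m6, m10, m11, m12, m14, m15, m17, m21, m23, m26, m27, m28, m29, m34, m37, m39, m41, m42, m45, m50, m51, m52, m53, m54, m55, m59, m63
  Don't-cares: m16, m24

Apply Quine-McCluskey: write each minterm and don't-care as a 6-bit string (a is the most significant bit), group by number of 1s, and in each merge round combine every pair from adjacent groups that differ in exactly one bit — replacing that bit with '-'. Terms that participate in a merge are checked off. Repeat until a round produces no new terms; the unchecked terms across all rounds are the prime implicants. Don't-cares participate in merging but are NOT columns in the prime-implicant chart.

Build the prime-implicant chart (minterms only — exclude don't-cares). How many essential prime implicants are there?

8

[col 0] 000001*, 000101*, 000110*, 001010*, 001011*, 001100*, 001110*, 001111*, 010000*, 010001*, 010101*, 010111*, 011000*, 011010*, 011011*, 011100*, 011101*, 100010*, 100101*, 100111*, 101001*, 101010*, 101101*, 110010*, 110011*, 110100*, 110101*, 110110*, 110111*, 111011*, 111111*
[col 1] -00101*, -01010, -10101*, -10111*, -11011, 0-0001*, 0-0101*, 0-1010*, 0-1011*, 0-1100, 00-110, 000-01*, 001-10*, 001-11*, 00101-*, 0011-0, 00111-*, 01-000, 01-101, 010-01*, 01000-, 0101-1*, 011-00, 0110-0, 01101-*, 01110-, 1-0010, 1-0101*, 1-0111*, 10-010, 10-101, 1001-1*, 101-01, 11-011*, 11-111*, 110-10*, 110-11*, 11001-*, 1101-0*, 1101-1*, 11010-*, 11011-*, 111-11*
[col 2] --0101, -101-1, 0-0-01, 0-101-, 001-1-, 1-01-1, 11--11, 110-1-, 1101--
Prime implicants: --0101, -01010, -101-1, -11011, 0-0-01, 0-101-, 0-1100, 00-110, 001-1-, 0011-0, 01-000, 01-101, 01000-, 011-00, 0110-0, 01110-, 1-0010, 1-01-1, 10-010, 10-101, 101-01, 11--11, 110-1-, 1101--
PI chart (minterm → PIs covering it):
  1 | 0-0-01  (sole → essential)
  5 | --0101,0-0-01
  6 | 00-110  (sole → essential)
  10 | -01010,0-101-,001-1-
  11 | 0-101-,001-1-
  12 | 0-1100,0011-0
  14 | 00-110,001-1-,0011-0
  15 | 001-1-  (sole → essential)
  17 | 0-0-01,01000-
  21 | --0101,-101-1,0-0-01,01-101
  23 | -101-1  (sole → essential)
  26 | 0-101-,0110-0
  27 | -11011,0-101-
  28 | 0-1100,011-00,01110-
  29 | 01-101,01110-
  34 | 1-0010,10-010
  37 | --0101,1-01-1,10-101
  39 | 1-01-1  (sole → essential)
  41 | 101-01  (sole → essential)
  42 | -01010,10-010
  45 | 10-101,101-01
  50 | 1-0010,110-1-
  51 | 11--11,110-1-
  52 | 1101--  (sole → essential)
  53 | --0101,-101-1,1-01-1,1101--
  54 | 110-1-,1101--
  55 | -101-1,1-01-1,11--11,110-1-,1101--
  59 | -11011,11--11
  63 | 11--11  (sole → essential)
Essential prime implicants: -101-1, 0-0-01, 00-110, 001-1-, 1-01-1, 101-01, 11--11, 1101--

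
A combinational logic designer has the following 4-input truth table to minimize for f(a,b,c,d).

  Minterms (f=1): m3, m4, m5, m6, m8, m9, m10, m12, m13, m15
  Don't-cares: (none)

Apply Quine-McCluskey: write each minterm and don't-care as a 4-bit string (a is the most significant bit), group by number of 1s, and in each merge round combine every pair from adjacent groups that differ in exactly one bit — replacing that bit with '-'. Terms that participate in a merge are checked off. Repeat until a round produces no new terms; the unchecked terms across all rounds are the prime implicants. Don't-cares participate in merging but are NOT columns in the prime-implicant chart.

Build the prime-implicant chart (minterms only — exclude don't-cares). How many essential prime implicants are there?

6

[col 0] 0011, 0100*, 0101*, 0110*, 1000*, 1001*, 1010*, 1100*, 1101*, 1111*
[col 1] -100*, -101*, 01-0, 010-*, 1-00*, 1-01*, 10-0, 100-*, 11-1, 110-*
[col 2] -10-, 1-0-
Prime implicants: -10-, 0011, 01-0, 1-0-, 10-0, 11-1
PI chart (minterm → PIs covering it):
  3 | 0011  (sole → essential)
  4 | -10-,01-0
  5 | -10-  (sole → essential)
  6 | 01-0  (sole → essential)
  8 | 1-0-,10-0
  9 | 1-0-  (sole → essential)
  10 | 10-0  (sole → essential)
  12 | -10-,1-0-
  13 | -10-,1-0-,11-1
  15 | 11-1  (sole → essential)
Essential prime implicants: -10-, 0011, 01-0, 1-0-, 10-0, 11-1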